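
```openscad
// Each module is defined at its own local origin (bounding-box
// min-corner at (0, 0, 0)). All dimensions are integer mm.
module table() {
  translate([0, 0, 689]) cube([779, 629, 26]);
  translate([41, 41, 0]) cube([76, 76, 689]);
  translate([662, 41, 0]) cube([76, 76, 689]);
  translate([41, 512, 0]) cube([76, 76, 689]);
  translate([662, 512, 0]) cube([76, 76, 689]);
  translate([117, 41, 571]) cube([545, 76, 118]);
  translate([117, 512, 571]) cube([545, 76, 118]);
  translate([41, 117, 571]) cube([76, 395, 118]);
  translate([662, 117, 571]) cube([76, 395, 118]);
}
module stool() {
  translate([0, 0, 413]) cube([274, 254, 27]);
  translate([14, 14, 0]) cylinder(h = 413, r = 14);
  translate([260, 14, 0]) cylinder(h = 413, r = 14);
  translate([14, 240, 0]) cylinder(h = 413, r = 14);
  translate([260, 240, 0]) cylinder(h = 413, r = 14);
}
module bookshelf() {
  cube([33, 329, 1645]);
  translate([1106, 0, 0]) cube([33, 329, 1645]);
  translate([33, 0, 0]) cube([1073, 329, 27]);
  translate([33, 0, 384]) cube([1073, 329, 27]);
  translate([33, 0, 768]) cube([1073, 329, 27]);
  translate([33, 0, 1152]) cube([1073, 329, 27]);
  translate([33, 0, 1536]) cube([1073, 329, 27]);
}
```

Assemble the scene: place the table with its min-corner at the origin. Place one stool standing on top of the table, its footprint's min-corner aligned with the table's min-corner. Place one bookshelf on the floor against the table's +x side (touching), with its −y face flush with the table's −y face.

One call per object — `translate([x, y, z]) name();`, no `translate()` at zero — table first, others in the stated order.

table();
translate([0, 0, 715]) stool();
translate([779, 0, 0]) bookshelf();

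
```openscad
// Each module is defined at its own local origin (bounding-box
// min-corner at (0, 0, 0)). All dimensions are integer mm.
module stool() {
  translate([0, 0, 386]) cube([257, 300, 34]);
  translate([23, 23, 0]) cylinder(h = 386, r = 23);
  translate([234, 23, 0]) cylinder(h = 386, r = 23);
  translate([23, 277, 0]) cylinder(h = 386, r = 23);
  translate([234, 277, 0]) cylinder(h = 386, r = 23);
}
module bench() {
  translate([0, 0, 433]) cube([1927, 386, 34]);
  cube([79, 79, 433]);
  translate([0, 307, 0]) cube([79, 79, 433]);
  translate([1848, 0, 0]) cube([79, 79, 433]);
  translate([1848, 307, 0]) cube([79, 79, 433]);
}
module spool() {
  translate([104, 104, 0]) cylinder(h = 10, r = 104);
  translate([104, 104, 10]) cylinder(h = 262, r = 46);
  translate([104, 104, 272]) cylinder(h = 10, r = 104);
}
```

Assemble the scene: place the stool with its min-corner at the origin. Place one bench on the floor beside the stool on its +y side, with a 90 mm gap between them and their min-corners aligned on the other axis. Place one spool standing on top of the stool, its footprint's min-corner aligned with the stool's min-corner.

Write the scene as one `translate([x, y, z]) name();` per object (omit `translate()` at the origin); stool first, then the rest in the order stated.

stool();
translate([0, 390, 0]) bench();
translate([0, 0, 420]) spool();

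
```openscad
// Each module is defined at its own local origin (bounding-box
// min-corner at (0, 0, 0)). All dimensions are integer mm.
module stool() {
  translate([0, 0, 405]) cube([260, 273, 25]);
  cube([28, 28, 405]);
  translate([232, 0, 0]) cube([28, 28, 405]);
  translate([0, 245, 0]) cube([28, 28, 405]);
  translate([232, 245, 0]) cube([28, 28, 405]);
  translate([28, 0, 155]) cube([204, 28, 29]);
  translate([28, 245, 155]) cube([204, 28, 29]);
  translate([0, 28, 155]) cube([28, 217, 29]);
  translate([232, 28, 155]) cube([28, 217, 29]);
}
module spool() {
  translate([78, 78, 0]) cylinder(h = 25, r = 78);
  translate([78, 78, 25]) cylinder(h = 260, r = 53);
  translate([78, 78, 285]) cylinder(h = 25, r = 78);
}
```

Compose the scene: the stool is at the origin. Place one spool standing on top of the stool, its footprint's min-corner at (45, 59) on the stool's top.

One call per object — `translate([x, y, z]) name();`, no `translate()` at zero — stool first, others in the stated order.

stool();
translate([45, 59, 430]) spool();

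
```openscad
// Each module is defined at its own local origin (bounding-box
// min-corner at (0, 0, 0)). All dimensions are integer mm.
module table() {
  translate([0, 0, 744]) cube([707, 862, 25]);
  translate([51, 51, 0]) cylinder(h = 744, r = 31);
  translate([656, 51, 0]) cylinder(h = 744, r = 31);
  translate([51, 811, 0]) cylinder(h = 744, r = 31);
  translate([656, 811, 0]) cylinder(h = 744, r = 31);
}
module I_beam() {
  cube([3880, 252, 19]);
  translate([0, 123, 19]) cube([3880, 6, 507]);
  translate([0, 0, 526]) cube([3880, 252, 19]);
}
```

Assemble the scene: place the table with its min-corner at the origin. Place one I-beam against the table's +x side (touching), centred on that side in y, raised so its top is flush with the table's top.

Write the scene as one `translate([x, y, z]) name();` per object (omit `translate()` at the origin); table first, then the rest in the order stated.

table();
translate([707, 305, 224]) I_beam();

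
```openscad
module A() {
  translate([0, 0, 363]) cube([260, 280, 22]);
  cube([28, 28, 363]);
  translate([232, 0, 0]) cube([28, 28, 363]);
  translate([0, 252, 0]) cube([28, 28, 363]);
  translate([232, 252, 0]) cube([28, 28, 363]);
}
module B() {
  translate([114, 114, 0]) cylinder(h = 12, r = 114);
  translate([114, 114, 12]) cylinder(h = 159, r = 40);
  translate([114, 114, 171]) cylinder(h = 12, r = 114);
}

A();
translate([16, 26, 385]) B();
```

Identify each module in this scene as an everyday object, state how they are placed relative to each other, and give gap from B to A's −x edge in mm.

A is a stool. B is a spool. The spool is on top of the stool, centred. The gap from the spool to the stool's −x edge is 16 mm.

The spool's min-x is at 16; the stool's min-x is 0; gap = 16 mm.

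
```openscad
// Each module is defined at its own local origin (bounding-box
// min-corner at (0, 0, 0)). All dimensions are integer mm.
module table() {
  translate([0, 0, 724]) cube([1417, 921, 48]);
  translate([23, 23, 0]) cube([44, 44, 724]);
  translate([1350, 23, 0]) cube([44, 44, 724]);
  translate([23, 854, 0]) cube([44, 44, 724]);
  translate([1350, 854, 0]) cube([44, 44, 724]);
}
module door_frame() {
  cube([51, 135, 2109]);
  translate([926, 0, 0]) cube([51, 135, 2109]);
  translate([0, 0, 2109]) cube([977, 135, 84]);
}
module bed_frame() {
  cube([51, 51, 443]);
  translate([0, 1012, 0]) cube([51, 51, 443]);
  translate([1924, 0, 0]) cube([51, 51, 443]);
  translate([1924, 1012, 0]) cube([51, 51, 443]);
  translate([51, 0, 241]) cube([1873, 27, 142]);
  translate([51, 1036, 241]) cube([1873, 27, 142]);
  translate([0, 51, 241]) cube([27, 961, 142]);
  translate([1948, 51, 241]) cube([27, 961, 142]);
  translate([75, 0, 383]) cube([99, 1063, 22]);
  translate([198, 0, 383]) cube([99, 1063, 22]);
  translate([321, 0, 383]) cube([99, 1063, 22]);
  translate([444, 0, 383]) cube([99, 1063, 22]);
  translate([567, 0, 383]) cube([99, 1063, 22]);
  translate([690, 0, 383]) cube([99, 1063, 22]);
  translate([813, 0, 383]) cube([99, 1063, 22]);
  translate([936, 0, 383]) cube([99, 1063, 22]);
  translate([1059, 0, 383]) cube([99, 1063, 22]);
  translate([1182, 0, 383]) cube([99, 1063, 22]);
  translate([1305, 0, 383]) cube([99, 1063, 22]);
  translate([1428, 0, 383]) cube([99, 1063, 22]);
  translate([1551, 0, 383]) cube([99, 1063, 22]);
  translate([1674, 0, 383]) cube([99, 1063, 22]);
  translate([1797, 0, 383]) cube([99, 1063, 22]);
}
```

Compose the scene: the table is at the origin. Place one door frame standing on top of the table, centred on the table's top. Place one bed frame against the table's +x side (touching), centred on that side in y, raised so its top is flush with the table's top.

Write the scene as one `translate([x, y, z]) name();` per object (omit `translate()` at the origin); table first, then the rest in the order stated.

table();
translate([220, 393, 772]) door_frame();
translate([1417, -71, 329]) bed_frame();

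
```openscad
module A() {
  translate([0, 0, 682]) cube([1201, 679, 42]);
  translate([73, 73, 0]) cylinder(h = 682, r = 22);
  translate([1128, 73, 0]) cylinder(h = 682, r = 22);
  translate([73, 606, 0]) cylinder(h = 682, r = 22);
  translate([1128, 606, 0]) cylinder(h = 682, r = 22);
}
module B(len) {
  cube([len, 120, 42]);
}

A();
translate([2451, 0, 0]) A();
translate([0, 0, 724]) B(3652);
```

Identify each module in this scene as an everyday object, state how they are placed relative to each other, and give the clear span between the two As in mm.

A is a table. B is a beam. A beam spans the tops of two tables. The clear span between the two tables is 1250 mm.

Second table starts at x = 2451; first ends at x = 1201; clear span = 2451 − 1201 = 1250 mm.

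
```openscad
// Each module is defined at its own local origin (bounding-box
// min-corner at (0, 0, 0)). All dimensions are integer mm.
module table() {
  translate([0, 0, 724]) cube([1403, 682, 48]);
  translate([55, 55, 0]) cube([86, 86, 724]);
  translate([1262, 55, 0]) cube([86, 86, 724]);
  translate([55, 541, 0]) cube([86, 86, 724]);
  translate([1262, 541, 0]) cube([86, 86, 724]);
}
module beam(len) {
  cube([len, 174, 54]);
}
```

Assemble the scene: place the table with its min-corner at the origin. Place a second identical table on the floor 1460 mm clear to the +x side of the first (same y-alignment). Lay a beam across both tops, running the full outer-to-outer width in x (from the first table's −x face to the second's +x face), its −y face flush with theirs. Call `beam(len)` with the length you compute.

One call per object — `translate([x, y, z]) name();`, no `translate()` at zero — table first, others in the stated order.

table();
translate([2863, 0, 0]) table();
translate([0, 0, 772]) beam(4266);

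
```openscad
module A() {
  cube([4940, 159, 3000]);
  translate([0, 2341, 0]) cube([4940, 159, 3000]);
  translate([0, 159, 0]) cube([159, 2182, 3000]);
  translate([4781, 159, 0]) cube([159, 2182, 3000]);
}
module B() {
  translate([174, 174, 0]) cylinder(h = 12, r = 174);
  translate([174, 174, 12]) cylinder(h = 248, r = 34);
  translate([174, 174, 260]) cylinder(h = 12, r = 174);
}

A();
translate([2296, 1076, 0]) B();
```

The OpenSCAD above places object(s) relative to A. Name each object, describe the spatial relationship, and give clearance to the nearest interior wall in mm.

Clearances: x = 2137, y = 917; minimum 917 mm.

A is a house frame. B is a spool. The spool sits inside the house frame, centred. The clearance to the nearest interior wall is 917 mm.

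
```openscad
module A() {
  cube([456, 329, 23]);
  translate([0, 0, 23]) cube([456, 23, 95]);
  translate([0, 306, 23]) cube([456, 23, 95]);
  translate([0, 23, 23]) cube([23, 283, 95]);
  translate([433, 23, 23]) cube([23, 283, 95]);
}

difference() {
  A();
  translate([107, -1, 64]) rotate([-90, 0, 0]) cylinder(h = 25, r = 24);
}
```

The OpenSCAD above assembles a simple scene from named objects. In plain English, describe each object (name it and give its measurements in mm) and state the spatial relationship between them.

A is an open-topped rectangular box: outside dimensions 456×329×118 mm, with a uniform wall and base thickness of 23 mm. The base is a full 456×329 slab on the floor; four walls sit on top of the base. The front and back walls (the −y and +y sides) span the full width; the two side walls fit between them.

The open box has a circular hole of radius 24 mm through its front wall, centred at (x = 107, z = 64).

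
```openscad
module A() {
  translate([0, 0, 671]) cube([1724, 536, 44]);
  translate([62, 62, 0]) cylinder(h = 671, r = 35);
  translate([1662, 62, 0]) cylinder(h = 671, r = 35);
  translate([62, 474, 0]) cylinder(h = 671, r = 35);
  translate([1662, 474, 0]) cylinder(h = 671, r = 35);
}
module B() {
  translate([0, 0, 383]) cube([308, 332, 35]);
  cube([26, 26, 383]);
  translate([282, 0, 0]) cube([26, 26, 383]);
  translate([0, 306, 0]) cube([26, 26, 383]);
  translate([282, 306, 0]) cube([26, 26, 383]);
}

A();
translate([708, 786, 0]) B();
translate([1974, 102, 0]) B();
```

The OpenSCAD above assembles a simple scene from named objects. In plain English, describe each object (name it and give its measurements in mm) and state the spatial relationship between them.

A is a table with a 1724×536 mm rectangular top, 44 mm thick, top surface at z = 715 mm, supported by four round legs of 70 mm diameter, each leg's bounding box inset 27 mm from the nearest pair of top edges, running from the floor.

B is a four-legged stool. The seat is a 308×332×35 mm slab whose top surface is at z = 418 mm; four square legs, each 26×26 mm in cross-section, run from the floor (z = 0) to the underside of the seat, each flush with a corner of the seat.

Two stools sit around the table at the +y, +x sides.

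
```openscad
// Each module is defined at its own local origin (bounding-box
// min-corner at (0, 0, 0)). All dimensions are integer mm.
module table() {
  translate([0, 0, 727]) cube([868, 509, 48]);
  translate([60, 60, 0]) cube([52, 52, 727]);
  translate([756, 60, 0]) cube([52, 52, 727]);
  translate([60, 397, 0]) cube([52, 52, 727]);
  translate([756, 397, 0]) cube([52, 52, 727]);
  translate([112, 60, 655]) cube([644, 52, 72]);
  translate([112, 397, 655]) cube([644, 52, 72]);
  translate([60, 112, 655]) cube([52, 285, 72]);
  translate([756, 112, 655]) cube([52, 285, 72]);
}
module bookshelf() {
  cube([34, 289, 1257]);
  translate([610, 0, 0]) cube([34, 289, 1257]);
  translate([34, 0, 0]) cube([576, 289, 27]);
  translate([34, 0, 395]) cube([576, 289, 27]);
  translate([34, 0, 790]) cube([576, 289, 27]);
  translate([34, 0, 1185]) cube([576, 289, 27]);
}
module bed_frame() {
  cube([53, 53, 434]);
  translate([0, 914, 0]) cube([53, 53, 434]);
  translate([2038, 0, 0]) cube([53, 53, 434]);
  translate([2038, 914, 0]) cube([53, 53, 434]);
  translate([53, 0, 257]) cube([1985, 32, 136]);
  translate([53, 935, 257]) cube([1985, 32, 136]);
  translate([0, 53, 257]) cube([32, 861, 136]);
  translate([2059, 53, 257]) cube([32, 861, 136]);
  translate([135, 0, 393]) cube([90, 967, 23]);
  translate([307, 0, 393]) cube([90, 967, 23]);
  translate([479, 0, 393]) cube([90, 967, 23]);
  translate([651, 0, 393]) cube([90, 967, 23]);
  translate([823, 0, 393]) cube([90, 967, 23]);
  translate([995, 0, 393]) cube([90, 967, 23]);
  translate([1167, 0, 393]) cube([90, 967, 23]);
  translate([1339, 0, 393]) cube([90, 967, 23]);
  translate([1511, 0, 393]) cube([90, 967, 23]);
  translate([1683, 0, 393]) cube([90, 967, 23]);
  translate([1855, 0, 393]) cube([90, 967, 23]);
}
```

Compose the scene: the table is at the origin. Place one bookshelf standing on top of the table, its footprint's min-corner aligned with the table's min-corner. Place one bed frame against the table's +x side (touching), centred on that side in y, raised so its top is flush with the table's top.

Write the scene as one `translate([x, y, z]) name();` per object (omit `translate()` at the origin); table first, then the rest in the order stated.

table();
translate([0, 0, 775]) bookshelf();
translate([868, -229, 341]) bed_frame();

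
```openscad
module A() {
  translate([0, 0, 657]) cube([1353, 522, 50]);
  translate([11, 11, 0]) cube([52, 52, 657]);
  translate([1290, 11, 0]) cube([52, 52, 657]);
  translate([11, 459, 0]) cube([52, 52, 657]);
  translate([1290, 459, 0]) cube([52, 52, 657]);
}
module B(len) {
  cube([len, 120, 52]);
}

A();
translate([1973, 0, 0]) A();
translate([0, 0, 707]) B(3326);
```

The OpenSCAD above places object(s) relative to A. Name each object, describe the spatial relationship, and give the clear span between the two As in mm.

Second table starts at x = 1973; first ends at x = 1353; clear span = 1973 − 1353 = 620 mm.

A is a table. B is a beam. A beam spans the tops of two tables. The clear span between the two tables is 620 mm.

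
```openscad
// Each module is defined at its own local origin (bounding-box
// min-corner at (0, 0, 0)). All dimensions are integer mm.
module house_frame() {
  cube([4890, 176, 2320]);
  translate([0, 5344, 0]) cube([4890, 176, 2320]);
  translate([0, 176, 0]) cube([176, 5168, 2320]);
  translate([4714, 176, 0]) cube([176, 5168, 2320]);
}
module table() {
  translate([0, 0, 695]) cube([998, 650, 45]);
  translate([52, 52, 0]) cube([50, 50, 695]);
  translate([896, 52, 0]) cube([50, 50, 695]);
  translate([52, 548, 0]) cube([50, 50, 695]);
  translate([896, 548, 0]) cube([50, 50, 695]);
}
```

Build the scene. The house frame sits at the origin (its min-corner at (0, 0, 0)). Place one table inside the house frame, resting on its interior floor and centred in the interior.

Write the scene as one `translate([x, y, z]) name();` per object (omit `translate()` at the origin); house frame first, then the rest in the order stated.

house_frame();
translate([1946, 2435, 0]) table();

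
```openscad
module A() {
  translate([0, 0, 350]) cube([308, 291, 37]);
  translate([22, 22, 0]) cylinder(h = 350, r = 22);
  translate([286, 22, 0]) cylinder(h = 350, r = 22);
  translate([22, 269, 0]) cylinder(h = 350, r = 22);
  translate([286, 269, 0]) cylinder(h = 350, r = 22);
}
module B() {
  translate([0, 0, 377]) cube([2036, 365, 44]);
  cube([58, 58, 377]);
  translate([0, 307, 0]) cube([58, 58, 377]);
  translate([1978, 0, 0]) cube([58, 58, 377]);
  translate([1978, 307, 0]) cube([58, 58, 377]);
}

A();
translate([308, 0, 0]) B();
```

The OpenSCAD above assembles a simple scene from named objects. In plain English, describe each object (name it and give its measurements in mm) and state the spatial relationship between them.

A is a simple wooden stool: a rectangular seat 308 mm (x) by 291 mm (y), 37 mm thick, top face at z = 387 mm, on four round legs, each 44 mm in diameter. The legs rest on z = 0, each leg's axis is inset half a diameter from the nearest pair of seat edges (so the leg's bounding box is flush with the corner).

B is a bench: a 2036×365 mm seat slab, 44 mm thick, top at z = 421 mm, on four 58×58 mm square legs flush with the seat corners and standing on z = 0.

The bench is against the stool's +x side, with their −y faces flush.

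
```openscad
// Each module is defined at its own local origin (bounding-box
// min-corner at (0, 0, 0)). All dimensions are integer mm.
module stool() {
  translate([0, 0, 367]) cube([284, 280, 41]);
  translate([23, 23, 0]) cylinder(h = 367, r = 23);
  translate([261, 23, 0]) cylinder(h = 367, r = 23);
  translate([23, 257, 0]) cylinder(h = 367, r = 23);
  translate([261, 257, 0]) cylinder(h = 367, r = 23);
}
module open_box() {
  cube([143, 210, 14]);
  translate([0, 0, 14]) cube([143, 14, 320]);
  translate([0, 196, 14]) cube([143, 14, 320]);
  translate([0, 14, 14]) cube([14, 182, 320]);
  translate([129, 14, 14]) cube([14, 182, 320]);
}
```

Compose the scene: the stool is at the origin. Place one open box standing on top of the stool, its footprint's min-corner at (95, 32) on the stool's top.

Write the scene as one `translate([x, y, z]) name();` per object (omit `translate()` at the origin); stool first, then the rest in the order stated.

stool();
translate([95, 32, 408]) open_box();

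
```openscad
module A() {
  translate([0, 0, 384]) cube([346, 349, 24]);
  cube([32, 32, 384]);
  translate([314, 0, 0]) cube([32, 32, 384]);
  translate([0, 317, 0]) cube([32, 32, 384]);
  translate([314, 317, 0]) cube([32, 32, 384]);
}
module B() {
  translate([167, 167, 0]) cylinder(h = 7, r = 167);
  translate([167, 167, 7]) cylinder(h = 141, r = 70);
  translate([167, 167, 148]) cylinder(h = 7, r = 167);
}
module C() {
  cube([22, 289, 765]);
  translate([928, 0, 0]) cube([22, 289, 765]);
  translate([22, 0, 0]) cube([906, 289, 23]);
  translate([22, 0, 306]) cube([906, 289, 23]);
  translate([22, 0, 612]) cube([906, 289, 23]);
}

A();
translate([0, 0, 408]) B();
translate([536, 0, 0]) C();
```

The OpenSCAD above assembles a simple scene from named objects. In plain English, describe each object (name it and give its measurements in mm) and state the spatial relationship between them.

A is a four-legged stool. The seat is 346×349 mm, 24 mm thick, top at z = 408 mm. It stands on four square legs, each 32×32 mm in cross-section, from z = 0 to the seat underside, each flush with a corner of the seat.

B is a spool: two coaxial disc flanges of radius 167 mm and thickness 7 mm, joined by a core cylinder of radius 70 mm and height 141 mm. The lower flange rests on z = 0 and the three cylinders share a vertical axis.

C is a bookshelf 950 mm wide overall, 289 mm deep and 765 mm tall. The two sides are 22 mm thick vertical panels. 3 horizontal shelves of 23 mm thickness span between the inner faces of the sides; the lowest shelf sits on the floor and shelves are stacked with a clear vertical gap of 283 mm between each pair.

The spool is on top of the stool. The bookshelf is on the floor beside the stool on its +x side.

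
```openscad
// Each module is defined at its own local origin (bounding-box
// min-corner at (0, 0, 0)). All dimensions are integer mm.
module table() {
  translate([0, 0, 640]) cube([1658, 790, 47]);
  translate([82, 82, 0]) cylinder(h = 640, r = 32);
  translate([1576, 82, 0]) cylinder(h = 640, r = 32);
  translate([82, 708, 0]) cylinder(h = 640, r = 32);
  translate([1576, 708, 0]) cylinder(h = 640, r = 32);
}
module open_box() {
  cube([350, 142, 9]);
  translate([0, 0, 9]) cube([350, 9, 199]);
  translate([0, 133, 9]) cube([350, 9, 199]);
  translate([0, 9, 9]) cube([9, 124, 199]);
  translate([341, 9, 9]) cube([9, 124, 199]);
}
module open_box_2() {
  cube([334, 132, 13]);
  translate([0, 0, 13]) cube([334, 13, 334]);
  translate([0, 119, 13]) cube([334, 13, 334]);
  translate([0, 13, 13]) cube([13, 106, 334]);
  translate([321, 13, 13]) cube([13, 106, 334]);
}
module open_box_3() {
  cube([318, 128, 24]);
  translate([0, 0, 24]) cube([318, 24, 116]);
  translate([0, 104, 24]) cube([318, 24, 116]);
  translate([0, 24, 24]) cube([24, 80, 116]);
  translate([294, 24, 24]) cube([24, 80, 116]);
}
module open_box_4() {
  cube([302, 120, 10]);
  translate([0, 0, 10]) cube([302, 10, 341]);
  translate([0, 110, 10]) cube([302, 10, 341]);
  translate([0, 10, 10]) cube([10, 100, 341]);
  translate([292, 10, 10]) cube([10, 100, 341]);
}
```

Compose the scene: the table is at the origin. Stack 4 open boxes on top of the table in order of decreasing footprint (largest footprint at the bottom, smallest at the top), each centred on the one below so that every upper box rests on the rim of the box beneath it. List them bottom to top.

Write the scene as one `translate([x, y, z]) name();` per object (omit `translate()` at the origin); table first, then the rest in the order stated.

table();
translate([654, 324, 687]) open_box();
translate([662, 329, 895]) open_box_2();
translate([670, 331, 1242]) open_box_3();
translate([678, 335, 1382]) open_box_4();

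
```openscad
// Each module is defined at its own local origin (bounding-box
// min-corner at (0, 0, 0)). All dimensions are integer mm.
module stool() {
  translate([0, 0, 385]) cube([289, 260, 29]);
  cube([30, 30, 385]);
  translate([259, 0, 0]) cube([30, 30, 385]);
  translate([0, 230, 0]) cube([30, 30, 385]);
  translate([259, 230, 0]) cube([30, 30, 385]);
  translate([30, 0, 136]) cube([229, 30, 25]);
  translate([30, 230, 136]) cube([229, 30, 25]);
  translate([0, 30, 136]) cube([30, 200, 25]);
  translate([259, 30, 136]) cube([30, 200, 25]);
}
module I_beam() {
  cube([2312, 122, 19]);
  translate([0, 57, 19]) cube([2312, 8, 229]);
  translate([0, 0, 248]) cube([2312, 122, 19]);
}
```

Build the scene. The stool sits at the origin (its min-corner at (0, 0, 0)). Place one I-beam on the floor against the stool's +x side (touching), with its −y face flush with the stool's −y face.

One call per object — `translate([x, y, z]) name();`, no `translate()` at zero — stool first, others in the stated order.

stool();
translate([289, 0, 0]) I_beam();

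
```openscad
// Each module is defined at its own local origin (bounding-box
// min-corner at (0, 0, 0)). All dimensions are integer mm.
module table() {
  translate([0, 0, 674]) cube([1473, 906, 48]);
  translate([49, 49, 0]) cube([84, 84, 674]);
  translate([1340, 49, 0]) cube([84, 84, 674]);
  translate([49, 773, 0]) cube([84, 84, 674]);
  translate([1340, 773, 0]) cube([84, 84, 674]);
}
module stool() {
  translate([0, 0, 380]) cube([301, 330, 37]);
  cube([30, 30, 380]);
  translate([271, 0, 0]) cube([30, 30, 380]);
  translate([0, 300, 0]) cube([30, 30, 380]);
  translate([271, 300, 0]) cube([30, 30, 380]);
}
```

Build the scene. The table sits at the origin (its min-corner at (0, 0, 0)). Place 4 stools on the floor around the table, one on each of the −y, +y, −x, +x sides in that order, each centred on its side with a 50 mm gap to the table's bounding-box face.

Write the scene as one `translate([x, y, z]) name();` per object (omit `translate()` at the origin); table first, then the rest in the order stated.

table();
translate([586, -380, 0]) stool();
translate([586, 956, 0]) stool();
translate([-351, 288, 0]) stool();
translate([1523, 288, 0]) stool();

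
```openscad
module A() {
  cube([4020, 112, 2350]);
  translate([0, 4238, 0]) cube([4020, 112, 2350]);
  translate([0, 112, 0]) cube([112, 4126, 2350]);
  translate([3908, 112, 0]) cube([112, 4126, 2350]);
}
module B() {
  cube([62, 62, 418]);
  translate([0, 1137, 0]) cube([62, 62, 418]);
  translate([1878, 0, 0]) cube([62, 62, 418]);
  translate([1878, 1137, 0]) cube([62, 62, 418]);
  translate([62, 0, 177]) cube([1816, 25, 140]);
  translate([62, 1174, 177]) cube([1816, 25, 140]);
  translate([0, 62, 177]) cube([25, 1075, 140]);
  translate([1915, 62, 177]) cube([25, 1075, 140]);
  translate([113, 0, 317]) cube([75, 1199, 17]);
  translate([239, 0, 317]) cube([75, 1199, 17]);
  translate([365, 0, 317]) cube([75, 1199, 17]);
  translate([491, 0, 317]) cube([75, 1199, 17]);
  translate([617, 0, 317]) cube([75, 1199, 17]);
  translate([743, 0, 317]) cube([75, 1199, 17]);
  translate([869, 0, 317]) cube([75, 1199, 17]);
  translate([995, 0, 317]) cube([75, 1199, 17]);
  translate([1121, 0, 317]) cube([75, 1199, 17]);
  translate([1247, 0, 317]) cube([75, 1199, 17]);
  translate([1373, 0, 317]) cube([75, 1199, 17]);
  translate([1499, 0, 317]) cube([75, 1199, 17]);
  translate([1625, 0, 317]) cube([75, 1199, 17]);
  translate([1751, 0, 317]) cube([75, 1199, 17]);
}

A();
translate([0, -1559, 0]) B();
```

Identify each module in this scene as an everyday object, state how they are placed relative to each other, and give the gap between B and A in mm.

A is a house frame. B is a bed frame. The bed frame is on the floor beside the house frame on its −y side. The gap between the bed frame and the house frame is 360 mm.

The bed frame's nearest face is 360 mm from the house frame's −y face.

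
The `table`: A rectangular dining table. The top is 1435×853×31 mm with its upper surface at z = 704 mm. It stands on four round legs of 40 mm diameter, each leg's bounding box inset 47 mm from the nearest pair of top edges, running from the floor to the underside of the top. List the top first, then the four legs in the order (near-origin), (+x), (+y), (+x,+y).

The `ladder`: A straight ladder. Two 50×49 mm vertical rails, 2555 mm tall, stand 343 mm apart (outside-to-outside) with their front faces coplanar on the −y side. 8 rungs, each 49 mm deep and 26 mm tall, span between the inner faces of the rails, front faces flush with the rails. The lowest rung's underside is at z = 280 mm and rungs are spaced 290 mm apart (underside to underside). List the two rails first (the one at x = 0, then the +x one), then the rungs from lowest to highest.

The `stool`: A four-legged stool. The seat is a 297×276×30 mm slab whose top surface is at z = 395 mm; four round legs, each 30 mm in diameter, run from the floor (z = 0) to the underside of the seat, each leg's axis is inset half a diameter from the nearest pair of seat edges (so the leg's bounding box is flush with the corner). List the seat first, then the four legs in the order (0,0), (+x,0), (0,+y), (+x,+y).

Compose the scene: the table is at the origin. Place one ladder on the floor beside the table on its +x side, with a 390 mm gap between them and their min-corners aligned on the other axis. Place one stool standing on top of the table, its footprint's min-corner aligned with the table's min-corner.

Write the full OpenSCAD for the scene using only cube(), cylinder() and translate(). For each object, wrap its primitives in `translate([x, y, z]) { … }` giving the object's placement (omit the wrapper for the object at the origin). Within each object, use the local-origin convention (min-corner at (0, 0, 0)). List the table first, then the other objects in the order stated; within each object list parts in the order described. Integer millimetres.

translate([0, 0, 673]) cube([1435, 853, 31]);
translate([67, 67, 0]) cylinder(h = 673, r = 20);
translate([1368, 67, 0]) cylinder(h = 673, r = 20);
translate([67, 786, 0]) cylinder(h = 673, r = 20);
translate([1368, 786, 0]) cylinder(h = 673, r = 20);
translate([1825, 0, 0]) {
  cube([50, 49, 2555]);
  translate([293, 0, 0]) cube([50, 49, 2555]);
  translate([50, 0, 280]) cube([243, 49, 26]);
  translate([50, 0, 570]) cube([243, 49, 26]);
  translate([50, 0, 860]) cube([243, 49, 26]);
  translate([50, 0, 1150]) cube([243, 49, 26]);
  translate([50, 0, 1440]) cube([243, 49, 26]);
  translate([50, 0, 1730]) cube([243, 49, 26]);
  translate([50, 0, 2020]) cube([243, 49, 26]);
  translate([50, 0, 2310]) cube([243, 49, 26]);
}
translate([0, 0, 704]) {
  translate([0, 0, 365]) cube([297, 276, 30]);
  translate([15, 15, 0]) cylinder(h = 365, r = 15);
  translate([282, 15, 0]) cylinder(h = 365, r = 15);
  translate([15, 261, 0]) cylinder(h = 365, r = 15);
  translate([282, 261, 0]) cylinder(h = 365, r = 15);
}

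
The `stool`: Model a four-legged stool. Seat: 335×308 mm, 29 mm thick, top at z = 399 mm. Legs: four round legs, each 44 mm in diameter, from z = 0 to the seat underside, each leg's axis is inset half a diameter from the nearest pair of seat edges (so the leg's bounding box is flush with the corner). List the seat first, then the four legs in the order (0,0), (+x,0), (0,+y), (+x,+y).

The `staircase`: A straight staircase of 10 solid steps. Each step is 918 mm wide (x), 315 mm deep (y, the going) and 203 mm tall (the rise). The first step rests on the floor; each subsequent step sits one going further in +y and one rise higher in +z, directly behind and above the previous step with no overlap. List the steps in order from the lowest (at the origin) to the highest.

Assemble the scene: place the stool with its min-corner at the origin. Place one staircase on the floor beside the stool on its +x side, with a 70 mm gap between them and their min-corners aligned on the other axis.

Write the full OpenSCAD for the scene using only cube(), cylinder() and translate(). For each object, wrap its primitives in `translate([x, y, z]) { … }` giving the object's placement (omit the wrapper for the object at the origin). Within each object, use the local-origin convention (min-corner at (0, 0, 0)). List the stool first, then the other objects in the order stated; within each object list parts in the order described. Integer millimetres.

translate([0, 0, 370]) cube([335, 308, 29]);
translate([22, 22, 0]) cylinder(h = 370, r = 22);
translate([313, 22, 0]) cylinder(h = 370, r = 22);
translate([22, 286, 0]) cylinder(h = 370, r = 22);
translate([313, 286, 0]) cylinder(h = 370, r = 22);
translate([405, 0, 0]) {
  cube([918, 315, 203]);
  translate([0, 315, 203]) cube([918, 315, 203]);
  translate([0, 630, 406]) cube([918, 315, 203]);
  translate([0, 945, 609]) cube([918, 315, 203]);
  translate([0, 1260, 812]) cube([918, 315, 203]);
  translate([0, 1575, 1015]) cube([918, 315, 203]);
  translate([0, 1890, 1218]) cube([918, 315, 203]);
  translate([0, 2205, 1421]) cube([918, 315, 203]);
  translate([0, 2520, 1624]) cube([918, 315, 203]);
  translate([0, 2835, 1827]) cube([918, 315, 203]);
}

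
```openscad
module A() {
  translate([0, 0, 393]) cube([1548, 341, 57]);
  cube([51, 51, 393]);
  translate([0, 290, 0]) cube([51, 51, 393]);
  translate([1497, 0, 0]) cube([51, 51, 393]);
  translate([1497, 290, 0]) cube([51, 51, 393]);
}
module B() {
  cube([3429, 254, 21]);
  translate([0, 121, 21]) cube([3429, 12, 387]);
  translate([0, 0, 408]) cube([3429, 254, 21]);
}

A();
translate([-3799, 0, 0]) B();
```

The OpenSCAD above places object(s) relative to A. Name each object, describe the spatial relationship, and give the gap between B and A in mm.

The I-beam's nearest face is 370 mm from the bench's −x face.

A is a bench. B is an I-beam. The I-beam is on the floor beside the bench on its −x side. The gap between the I-beam and the bench is 370 mm.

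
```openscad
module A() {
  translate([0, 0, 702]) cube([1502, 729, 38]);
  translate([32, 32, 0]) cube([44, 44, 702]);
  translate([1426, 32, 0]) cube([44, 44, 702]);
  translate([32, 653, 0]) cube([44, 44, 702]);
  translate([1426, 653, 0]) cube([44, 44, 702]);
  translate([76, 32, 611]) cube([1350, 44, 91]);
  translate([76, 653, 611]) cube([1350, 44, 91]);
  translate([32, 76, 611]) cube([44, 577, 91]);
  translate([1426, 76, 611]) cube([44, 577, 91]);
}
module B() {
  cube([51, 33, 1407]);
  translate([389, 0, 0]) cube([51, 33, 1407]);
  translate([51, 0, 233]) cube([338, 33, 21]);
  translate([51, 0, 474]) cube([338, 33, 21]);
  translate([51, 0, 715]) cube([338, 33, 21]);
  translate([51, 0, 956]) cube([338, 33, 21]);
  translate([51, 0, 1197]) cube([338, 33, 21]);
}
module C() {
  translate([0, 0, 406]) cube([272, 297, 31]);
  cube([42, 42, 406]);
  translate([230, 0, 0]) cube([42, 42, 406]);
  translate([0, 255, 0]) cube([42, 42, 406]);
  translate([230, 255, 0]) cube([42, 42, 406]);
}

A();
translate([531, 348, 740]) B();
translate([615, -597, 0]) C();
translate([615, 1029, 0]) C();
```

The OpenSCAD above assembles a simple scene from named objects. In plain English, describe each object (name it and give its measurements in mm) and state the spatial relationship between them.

A is a rectangular dining table. The top is 1502×729×38 mm with its upper surface at z = 740 mm. It stands on four 44×44 mm square legs, each inset 32 mm from the nearest pair of top edges, running from the floor to the underside of the top. Four apron rails, 44 mm thick and 91 mm tall, run between adjacent legs with their top edges flush with the underside of the top and their outer faces flush with the legs' outer faces.

B is a wooden ladder with two side rails of 51×33 mm section and 1407 mm height, set 440 mm apart overall. Between them run 5 rectangular rungs (33 mm deep, 21 mm thick), front faces flush with the rails' −y face. The bottom of the first rung is 233 mm above the floor and each subsequent rung is 241 mm higher than the one below.

C is a four-legged stool. The seat is a 272×297×31 mm slab whose top surface is at z = 437 mm; four square legs, each 42×42 mm in cross-section, run from the floor (z = 0) to the underside of the seat, each flush with a corner of the seat.

The ladder is on top of the table, centred. Two stools sit around the table at the −y, +y sides.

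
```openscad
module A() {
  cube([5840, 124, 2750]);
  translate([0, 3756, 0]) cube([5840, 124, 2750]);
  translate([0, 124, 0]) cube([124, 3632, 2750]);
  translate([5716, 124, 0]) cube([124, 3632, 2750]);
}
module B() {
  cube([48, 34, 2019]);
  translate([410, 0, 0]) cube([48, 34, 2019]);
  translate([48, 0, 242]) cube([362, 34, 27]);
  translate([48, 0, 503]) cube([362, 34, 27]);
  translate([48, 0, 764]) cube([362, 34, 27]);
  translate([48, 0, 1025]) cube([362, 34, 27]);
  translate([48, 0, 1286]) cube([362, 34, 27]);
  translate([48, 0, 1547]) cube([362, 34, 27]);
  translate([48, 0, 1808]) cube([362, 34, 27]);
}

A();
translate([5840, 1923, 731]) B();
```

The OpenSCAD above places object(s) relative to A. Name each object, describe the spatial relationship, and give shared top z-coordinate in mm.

A is a house frame. B is a ladder. The ladder is beside the house frame with their tops flush at z = 2750. The shared top z-coordinate is 2750 mm.

Both tops at z = 2750 mm.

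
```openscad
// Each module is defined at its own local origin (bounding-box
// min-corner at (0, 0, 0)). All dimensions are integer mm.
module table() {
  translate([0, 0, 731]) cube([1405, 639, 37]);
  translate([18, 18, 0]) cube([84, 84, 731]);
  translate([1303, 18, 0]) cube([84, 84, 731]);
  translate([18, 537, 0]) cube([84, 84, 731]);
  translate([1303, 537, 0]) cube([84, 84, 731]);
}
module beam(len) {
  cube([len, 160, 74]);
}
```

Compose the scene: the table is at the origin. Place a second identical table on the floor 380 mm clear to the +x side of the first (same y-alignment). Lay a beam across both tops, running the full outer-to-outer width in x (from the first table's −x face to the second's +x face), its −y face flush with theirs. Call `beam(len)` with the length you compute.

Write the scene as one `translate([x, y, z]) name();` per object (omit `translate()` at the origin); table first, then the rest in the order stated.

table();
translate([1785, 0, 0]) table();
translate([0, 0, 768]) beam(3190);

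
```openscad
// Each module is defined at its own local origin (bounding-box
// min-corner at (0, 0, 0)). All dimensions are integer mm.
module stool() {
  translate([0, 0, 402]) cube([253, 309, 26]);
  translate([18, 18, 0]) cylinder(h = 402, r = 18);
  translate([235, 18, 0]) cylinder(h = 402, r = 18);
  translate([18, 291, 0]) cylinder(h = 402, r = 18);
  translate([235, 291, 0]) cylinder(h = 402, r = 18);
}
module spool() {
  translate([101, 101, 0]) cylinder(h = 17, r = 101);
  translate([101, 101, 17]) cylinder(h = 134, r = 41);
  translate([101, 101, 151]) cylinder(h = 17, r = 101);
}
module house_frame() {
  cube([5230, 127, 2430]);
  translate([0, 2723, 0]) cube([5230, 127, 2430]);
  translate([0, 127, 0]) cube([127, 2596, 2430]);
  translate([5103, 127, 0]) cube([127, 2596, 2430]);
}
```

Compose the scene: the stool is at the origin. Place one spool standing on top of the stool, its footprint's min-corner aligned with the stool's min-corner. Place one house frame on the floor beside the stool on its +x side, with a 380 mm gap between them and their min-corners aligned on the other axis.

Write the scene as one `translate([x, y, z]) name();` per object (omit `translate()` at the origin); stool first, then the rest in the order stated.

stool();
translate([0, 0, 428]) spool();
translate([633, 0, 0]) house_frame();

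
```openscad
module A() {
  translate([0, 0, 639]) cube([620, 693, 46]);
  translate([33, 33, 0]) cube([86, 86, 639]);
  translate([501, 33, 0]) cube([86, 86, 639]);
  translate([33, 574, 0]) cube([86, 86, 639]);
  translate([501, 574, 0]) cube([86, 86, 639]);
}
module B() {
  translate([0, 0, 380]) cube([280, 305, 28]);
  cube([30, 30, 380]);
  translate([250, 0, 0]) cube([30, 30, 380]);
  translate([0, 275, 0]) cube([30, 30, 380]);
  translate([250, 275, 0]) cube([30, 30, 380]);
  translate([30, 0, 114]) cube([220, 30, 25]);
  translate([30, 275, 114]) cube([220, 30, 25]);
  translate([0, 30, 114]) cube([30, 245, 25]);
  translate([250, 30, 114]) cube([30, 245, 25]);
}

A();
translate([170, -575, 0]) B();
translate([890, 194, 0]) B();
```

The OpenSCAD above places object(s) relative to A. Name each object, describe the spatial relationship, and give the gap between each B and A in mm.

Each stool's nearest face is 270 mm from the table's bounding box.

A is a table. B is a stool. Two stools sit around the table at the −y, +x sides. The gap between each stool and the table is 270 mm.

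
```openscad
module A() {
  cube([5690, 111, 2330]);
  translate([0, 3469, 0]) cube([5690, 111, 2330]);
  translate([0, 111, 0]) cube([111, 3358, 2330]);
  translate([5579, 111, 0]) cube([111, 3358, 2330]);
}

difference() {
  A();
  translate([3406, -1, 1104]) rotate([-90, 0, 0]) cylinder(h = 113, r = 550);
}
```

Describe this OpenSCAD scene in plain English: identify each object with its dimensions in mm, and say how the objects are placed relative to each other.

A is a box-shaped house frame (walls only): outside footprint 5690×3580 mm, wall height 2330 mm, wall thickness 111 mm. The two y-facing walls run the full x-width; the two x-facing walls fit between the inner faces of the y-facing walls.

The house frame has a circular hole of radius 550 mm through its front wall, centred at (x = 3406, z = 1104).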